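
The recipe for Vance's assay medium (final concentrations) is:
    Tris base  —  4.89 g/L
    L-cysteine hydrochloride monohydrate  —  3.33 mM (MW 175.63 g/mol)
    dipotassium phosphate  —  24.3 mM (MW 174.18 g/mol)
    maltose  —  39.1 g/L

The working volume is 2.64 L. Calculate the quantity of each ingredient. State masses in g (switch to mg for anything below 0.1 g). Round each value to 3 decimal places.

Tris base 12.910 g; L-cysteine hydrochloride monohydrate 1.544 g; dipotassium phosphate 11.174 g; maltose 103.224 g

Scale factor relative to 1 L: 2.64.
Tris base: 4.89 g/L × 2.64 L = 12.910 g
L-cysteine hydrochloride monohydrate: 3.33 mmol/L × 175.63 g/mol × 2.64 L ÷ 1000 = 1.544 g
dipotassium phosphate: 24.3 mmol/L × 174.18 g/mol × 2.64 L ÷ 1000 = 11.174 g
maltose: 39.1 g/L × 2.64 L = 103.224 g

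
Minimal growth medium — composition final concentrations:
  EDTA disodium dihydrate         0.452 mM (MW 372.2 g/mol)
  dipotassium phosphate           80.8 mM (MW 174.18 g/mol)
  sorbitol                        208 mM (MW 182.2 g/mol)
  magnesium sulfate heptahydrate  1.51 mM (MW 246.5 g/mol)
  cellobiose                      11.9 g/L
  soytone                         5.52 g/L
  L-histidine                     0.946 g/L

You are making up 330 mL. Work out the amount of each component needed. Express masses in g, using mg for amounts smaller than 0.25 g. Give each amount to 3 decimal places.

EDTA disodium dihydrate 55.517 mg; dipotassium phosphate 4.644 g; sorbitol 12.506 g; magnesium sulfate heptahydrate 122.831 mg; cellobiose 3.927 g; soytone 1.822 g; L-histidine 0.312 g

Scale factor relative to 1 L: 0.33.
EDTA disodium dihydrate: 0.452 mmol/L × 372.2 mg/mmol × 0.33 L = 55.517 mg
dipotassium phosphate: 80.8 mmol/L × 174.18 g/mol × 0.33 L ÷ 1000 = 4.644 g
sorbitol: 208 mmol/L × 182.2 g/mol × 0.33 L ÷ 1000 = 12.506 g
magnesium sulfate heptahydrate: 1.51 mmol/L × 246.5 mg/mmol × 0.33 L = 122.831 mg
cellobiose: 11.9 g/L × 0.33 L = 3.927 g
soytone: 5.52 g/L × 0.33 L = 1.822 g
L-histidine: 0.946 g/L × 0.33 L = 0.312 g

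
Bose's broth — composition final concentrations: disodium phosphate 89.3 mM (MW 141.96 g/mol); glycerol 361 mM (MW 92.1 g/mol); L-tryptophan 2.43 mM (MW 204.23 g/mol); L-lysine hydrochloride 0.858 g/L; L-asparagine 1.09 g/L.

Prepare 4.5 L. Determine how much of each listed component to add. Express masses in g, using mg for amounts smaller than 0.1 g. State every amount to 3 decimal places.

disodium phosphate 57.047 g; glycerol 149.616 g; L-tryptophan 2.233 g; L-lysine hydrochloride 3.861 g; L-asparagine 4.905 g

Working volume: 4.5 L.
disodium phosphate: 89.3 mmol/L × 141.96 g/mol × 4.5 L ÷ 1000 = 57.047 g
glycerol: 361 mmol/L × 92.1 g/mol × 4.5 L ÷ 1000 = 149.616 g
L-tryptophan: 2.43 mmol/L × 204.23 g/mol × 4.5 L ÷ 1000 = 2.233 g
L-lysine hydrochloride: 0.858 g/L × 4.5 L = 3.861 g
L-asparagine: 1.09 g/L × 4.5 L = 4.905 g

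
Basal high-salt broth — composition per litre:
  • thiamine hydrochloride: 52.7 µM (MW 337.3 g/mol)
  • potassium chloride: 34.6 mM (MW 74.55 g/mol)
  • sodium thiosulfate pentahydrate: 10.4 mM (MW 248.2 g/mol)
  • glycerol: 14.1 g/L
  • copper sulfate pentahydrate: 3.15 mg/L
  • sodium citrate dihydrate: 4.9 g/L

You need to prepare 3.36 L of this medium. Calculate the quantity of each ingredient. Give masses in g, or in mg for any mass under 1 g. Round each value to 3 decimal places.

thiamine hydrochloride 59.726 mg; potassium chloride 8.667 g; sodium thiosulfate pentahydrate 8.673 g; glycerol 47.376 g; copper sulfate pentahydrate 10.584 mg; sodium citrate dihydrate 16.464 g

Working volume: 3.36 L.
thiamine hydrochloride: 52.7 µmol/L × 337.3 g/mol × 3.36 L ÷ 1000 = 59.726 mg
potassium chloride: 34.6 mmol/L × 74.55 g/mol × 3.36 L ÷ 1000 = 8.667 g
sodium thiosulfate pentahydrate: 10.4 mmol/L × 248.2 g/mol × 3.36 L ÷ 1000 = 8.673 g
glycerol: 14.1 g/L × 3.36 L = 47.376 g
copper sulfate pentahydrate: 3.15 mg/L × 3.36 L = 10.584 mg
sodium citrate dihydrate: 4.9 g/L × 3.36 L = 16.464 g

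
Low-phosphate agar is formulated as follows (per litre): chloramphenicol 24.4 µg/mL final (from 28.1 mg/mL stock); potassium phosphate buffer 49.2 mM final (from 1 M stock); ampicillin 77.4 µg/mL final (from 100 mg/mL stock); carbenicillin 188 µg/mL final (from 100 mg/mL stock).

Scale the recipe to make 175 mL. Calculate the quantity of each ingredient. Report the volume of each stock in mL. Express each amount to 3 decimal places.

chloramphenicol 0.152 mL; potassium phosphate buffer 8.610 mL; ampicillin 0.135 mL; carbenicillin 0.329 mL

Scale factor relative to 1 L: 0.175.
chloramphenicol: V = C2·V2/C1 = 24.4 µg/mL × 175 mL ÷ 28100 µg/mL = 0.152 mL
potassium phosphate buffer: V = C2·V2/C1 = 49.2 mM × 175 mL ÷ 1000 mM = 8.610 mL
ampicillin: dilute stock: 77.4 µg/mL × 175 mL ÷ 100000 µg/mL = 0.135 mL
carbenicillin: C1V1 = C2V2 → 188 µg/mL × 175 mL ÷ 100000 µg/mL = 0.329 mL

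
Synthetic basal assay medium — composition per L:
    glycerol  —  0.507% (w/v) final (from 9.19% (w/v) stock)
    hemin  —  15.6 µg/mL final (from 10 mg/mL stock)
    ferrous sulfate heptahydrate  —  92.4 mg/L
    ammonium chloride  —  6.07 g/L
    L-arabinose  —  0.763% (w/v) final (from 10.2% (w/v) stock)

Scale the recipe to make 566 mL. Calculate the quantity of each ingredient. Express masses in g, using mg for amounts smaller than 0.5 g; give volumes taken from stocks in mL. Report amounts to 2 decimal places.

glycerol 31.23 mL; hemin 0.88 mL; ferrous sulfate heptahydrate 52.30 mg; ammonium chloride 3.44 g; L-arabinose 42.34 mL

Working volume: 566 mL = 0.566 L.
glycerol: dilute stock: 0.507% ÷ 9.19% × 566 mL = 31.23 mL
hemin: dilute stock: 15.6 µg/mL × 566 mL ÷ 10000 µg/mL = 0.88 mL
ferrous sulfate heptahydrate: 92.4 mg/L × 0.566 L = 52.30 mg
ammonium chloride: 6.07 g/L × 0.566 L = 3.44 g
L-arabinose: dilute stock: 0.763% ÷ 10.2% × 566 mL = 42.34 mL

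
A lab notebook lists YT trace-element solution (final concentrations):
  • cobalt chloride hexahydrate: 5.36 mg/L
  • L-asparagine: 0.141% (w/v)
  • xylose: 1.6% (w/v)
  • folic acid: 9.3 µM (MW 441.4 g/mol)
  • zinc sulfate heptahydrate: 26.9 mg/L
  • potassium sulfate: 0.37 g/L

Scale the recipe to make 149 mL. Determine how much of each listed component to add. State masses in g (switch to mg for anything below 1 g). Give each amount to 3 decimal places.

cobalt chloride hexahydrate 0.799 mg; L-asparagine 210.090 mg; xylose 2.384 g; folic acid 0.612 mg; zinc sulfate heptahydrate 4.008 mg; potassium sulfate 55.130 mg

Scale factor relative to 1 L: 0.149.
cobalt chloride hexahydrate: 5.36 mg/L × 0.149 L = 0.799 mg
L-asparagine: 0.141 g per 100 mL × 149 mL ÷ 100 = 0.21009 g = 210.090 mg
xylose: 1.6 g per 100 mL × 149 mL ÷ 100 = 2.384 g
folic acid: 9.3 µmol/L × 441.4 g/mol × 0.149 L ÷ 1000 = 0.612 mg
zinc sulfate heptahydrate: 26.9 mg/L × 0.149 L = 4.008 mg
potassium sulfate: 0.37 g/L × 0.149 L = 0.05513 g = 55.130 mg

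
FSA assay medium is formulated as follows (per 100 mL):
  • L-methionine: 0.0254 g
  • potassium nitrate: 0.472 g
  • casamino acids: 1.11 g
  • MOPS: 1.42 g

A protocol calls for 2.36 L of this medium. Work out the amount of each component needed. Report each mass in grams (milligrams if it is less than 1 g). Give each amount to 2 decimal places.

Ratio of target to recipe volume: 2360 / 100 = 23.6.
L-methionine: 0.0254 g × (2360 mL / 100 mL) = 0.59944 g = 599.44 mg
potassium nitrate: 0.472 g × (2360 mL / 100 mL) = 11.14 g
casamino acids: 1.11 g × (2360 mL / 100 mL) = 26.20 g
MOPS: 1.42 g × (2360 mL / 100 mL) = 33.51 g

L-methionine 599.44 mg; potassium nitrate 11.14 g; casamino acids 26.20 g; MOPS 33.51 g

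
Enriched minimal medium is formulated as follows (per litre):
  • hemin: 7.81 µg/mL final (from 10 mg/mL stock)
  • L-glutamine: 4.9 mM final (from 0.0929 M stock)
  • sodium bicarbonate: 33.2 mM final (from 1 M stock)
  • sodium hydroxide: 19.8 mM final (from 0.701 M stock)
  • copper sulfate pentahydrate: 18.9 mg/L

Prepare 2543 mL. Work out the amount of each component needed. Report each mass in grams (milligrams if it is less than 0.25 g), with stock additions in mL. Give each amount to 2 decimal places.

hemin 1.99 mL; L-glutamine 134.13 mL; sodium bicarbonate 84.43 mL; sodium hydroxide 71.83 mL; copper sulfate pentahydrate 48.06 mg

Target volume = 2543 mL = 2.543 L.
hemin: dilute stock: 7.81 µg/mL × 2543 mL ÷ 10000 µg/mL = 1.99 mL
L-glutamine: V = C2·V2/C1 = 4.9 mM × 2543 mL ÷ 92.9 mM = 134.13 mL
sodium bicarbonate: dilute stock: 33.2 mM × 2543 mL ÷ 1000 mM = 84.43 mL
sodium hydroxide: dilute stock: 19.8 mM × 2543 mL ÷ 701 mM = 71.83 mL
copper sulfate pentahydrate: 18.9 mg/L × 2.543 L = 48.06 mg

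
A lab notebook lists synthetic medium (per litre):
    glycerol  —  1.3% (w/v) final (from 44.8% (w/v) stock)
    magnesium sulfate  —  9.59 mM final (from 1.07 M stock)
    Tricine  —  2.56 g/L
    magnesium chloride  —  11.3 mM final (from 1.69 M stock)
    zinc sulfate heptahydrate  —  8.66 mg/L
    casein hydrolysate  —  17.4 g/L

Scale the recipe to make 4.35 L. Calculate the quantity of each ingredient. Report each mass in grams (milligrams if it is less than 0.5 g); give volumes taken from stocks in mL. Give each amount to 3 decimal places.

Scale factor relative to 1 L: 4.35.
glycerol: V = C2·V2/C1 = 1.3% ÷ 44.8% × 4350 mL = 126.228 mL
magnesium sulfate: dilute stock: 9.59 mM × 4350 mL ÷ 1070 mM = 38.987 mL
Tricine: 2.56 g/L × 4.35 L = 11.136 g
magnesium chloride: V = C2·V2/C1 = 11.3 mM × 4350 mL ÷ 1690 mM = 29.086 mL
zinc sulfate heptahydrate: 8.66 mg/L × 4.35 L = 37.671 mg
casein hydrolysate: 17.4 g/L × 4.35 L = 75.690 g

glycerol 126.228 mL; magnesium sulfate 38.987 mL; Tricine 11.136 g; magnesium chloride 29.086 mL; zinc sulfate heptahydrate 37.671 mg; casein hydrolysate 75.690 g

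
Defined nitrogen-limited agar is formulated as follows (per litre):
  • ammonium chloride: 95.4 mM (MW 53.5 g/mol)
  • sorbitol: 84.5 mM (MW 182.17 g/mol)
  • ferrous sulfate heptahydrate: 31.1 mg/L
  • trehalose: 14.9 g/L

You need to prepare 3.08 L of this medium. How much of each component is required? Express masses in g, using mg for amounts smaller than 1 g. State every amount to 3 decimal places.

ammonium chloride 15.720 g; sorbitol 47.412 g; ferrous sulfate heptahydrate 95.788 mg; trehalose 45.892 g

Working volume: 3.08 L.
ammonium chloride: 95.4 mmol/L × 53.5 g/mol × 3.08 L ÷ 1000 = 15.720 g
sorbitol: 84.5 mmol/L × 182.17 g/mol × 3.08 L ÷ 1000 = 47.412 g
ferrous sulfate heptahydrate: 31.1 mg/L × 3.08 L = 95.788 mg
trehalose: 14.9 g/L × 3.08 L = 45.892 g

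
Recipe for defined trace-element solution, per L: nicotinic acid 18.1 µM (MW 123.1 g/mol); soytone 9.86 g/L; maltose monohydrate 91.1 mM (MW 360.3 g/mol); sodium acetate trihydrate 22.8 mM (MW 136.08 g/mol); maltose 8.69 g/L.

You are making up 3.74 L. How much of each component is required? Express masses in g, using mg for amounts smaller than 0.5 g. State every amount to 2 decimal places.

nicotinic acid 8.33 mg; soytone 36.88 g; maltose monohydrate 122.76 g; sodium acetate trihydrate 11.60 g; maltose 32.50 g

Scale factor relative to 1 L: 3.74.
nicotinic acid: 18.1 µmol/L × 123.1 g/mol × 3.74 L ÷ 1000 = 8.33 mg
soytone: 9.86 g/L × 3.74 L = 36.88 g
maltose monohydrate: 91.1 mmol/L × 360.3 g/mol × 3.74 L ÷ 1000 = 122.76 g
sodium acetate trihydrate: 22.8 mmol/L × 136.08 g/mol × 3.74 L ÷ 1000 = 11.60 g
maltose: 8.69 g/L × 3.74 L = 32.50 g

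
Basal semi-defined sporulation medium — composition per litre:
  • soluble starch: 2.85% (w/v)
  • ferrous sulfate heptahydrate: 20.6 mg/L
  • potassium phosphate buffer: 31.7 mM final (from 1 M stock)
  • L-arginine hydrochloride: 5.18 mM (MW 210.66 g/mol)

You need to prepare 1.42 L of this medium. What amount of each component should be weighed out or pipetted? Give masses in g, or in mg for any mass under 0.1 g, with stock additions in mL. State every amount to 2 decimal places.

soluble starch 40.47 g; ferrous sulfate heptahydrate 29.25 mg; potassium phosphate buffer 45.01 mL; L-arginine hydrochloride 1.55 g

Scale factor relative to 1 L: 1.42.
soluble starch: 2.85% w/v = 28.5 g/L → 28.5 × 1.42 L = 40.47 g
ferrous sulfate heptahydrate: 20.6 mg/L × 1.42 L = 29.25 mg
potassium phosphate buffer: C1V1 = C2V2 → 31.7 mM × 1420 mL ÷ 1000 mM = 45.01 mL
L-arginine hydrochloride: 5.18 mmol/L × 210.66 g/mol × 1.42 L ÷ 1000 = 1.55 g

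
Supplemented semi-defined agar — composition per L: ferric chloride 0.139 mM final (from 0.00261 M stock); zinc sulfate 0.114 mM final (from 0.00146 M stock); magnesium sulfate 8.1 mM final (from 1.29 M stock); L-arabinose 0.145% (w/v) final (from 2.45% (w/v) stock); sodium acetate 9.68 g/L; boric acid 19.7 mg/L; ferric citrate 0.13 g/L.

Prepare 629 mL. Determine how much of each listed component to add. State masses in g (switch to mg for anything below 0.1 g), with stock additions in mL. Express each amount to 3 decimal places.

Scale factor relative to 1 L: 0.629.
ferric chloride: dilute stock: 0.139 mM × 629 mL ÷ 2.61 mM = 33.498 mL
zinc sulfate: C1V1 = C2V2 → 0.114 mM × 629 mL ÷ 1.46 mM = 49.114 mL
magnesium sulfate: V = C2·V2/C1 = 8.1 mM × 629 mL ÷ 1290 mM = 3.950 mL
L-arabinose: C1V1 = C2V2 → 0.145% ÷ 2.45% × 629 mL = 37.227 mL
sodium acetate: 9.68 g/L × 0.629 L = 6.089 g
boric acid: 19.7 mg/L × 0.629 L = 12.391 mg
ferric citrate: 0.13 g/L × 0.629 L = 0.08177 g = 81.770 mg

ferric chloride 33.498 mL; zinc sulfate 49.114 mL; magnesium sulfate 3.950 mL; L-arabinose 37.227 mL; sodium acetate 6.089 g; boric acid 12.391 mg; ferric citrate 81.770 mg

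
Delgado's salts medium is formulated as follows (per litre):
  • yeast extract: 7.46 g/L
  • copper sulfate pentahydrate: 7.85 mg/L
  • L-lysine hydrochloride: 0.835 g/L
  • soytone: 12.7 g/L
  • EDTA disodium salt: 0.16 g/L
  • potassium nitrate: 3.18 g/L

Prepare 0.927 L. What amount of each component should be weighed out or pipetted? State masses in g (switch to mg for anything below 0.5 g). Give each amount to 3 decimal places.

yeast extract 6.915 g; copper sulfate pentahydrate 7.277 mg; L-lysine hydrochloride 0.774 g; soytone 11.773 g; EDTA disodium salt 148.320 mg; potassium nitrate 2.948 g

Working volume: 0.927 L.
yeast extract: 7.46 g/L × 0.927 L = 6.915 g
copper sulfate pentahydrate: 7.85 mg/L × 0.927 L = 7.277 mg
L-lysine hydrochloride: 0.835 g/L × 0.927 L = 0.774 g
soytone: 12.7 g/L × 0.927 L = 11.773 g
EDTA disodium salt: 0.16 g/L × 0.927 L = 0.14832 g = 148.320 mg
potassium nitrate: 3.18 g/L × 0.927 L = 2.948 g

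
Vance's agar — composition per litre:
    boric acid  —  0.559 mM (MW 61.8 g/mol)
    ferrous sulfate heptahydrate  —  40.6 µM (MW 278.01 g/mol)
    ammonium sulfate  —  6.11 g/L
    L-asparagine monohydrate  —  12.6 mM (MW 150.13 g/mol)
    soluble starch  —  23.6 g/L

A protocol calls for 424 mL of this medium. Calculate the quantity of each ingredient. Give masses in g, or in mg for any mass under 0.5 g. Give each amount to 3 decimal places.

boric acid 14.648 mg; ferrous sulfate heptahydrate 4.786 mg; ammonium sulfate 2.591 g; L-asparagine monohydrate 0.802 g; soluble starch 10.006 g

Working volume: 424 mL = 0.424 L.
boric acid: 0.559 mmol/L × 61.8 mg/mmol × 0.424 L = 14.648 mg
ferrous sulfate heptahydrate: 40.6 µmol/L × 278.01 g/mol × 0.424 L ÷ 1000 = 4.786 mg
ammonium sulfate: 6.11 g/L × 0.424 L = 2.591 g
L-asparagine monohydrate: 12.6 mmol/L × 150.13 g/mol × 0.424 L ÷ 1000 = 0.802 g
soluble starch: 23.6 g/L × 0.424 L = 10.006 g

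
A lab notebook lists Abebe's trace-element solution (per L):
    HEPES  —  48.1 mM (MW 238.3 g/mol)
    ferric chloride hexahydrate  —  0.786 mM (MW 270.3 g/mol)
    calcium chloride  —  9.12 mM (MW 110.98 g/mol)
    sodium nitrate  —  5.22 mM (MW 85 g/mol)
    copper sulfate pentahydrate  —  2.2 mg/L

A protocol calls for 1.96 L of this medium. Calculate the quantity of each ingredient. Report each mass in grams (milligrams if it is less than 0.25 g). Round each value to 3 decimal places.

Working volume: 1.96 L.
HEPES: 48.1 mmol/L × 238.3 g/mol × 1.96 L ÷ 1000 = 22.466 g
ferric chloride hexahydrate: 0.786 mmol/L × 270.3 g/mol × 1.96 L ÷ 1000 = 0.416 g
calcium chloride: 9.12 mmol/L × 110.98 g/mol × 1.96 L ÷ 1000 = 1.984 g
sodium nitrate: 5.22 mmol/L × 85 g/mol × 1.96 L ÷ 1000 = 0.870 g
copper sulfate pentahydrate: 2.2 mg/L × 1.96 L = 4.312 mg

HEPES 22.466 g; ferric chloride hexahydrate 0.416 g; calcium chloride 1.984 g; sodium nitrate 0.870 g; copper sulfate pentahydrate 4.312 mg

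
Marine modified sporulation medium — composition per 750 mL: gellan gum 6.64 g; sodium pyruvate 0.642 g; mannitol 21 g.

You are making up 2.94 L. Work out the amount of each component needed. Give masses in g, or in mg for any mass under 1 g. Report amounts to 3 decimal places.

Scale factor = 2940 mL / 750 mL = 3.92.
gellan gum: 6.64 g × (2940 mL / 750 mL) = 26.029 g
sodium pyruvate: 0.642 g × (2940 mL / 750 mL) = 2.517 g
mannitol: 21 g × (2940 mL / 750 mL) = 82.320 g

gellan gum 26.029 g; sodium pyruvate 2.517 g; mannitol 82.320 g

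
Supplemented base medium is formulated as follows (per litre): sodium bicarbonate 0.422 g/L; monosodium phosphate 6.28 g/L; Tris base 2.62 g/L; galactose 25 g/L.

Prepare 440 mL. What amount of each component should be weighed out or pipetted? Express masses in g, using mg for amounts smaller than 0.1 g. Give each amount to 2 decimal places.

Target volume = 440 mL = 0.44 L.
sodium bicarbonate: 0.422 g/L × 0.44 L = 0.19 g
monosodium phosphate: 6.28 g/L × 0.44 L = 2.76 g
Tris base: 2.62 g/L × 0.44 L = 1.15 g
galactose: 25 g/L × 0.44 L = 11.00 g

sodium bicarbonate 0.19 g; monosodium phosphate 2.76 g; Tris base 1.15 g; galactose 11.00 g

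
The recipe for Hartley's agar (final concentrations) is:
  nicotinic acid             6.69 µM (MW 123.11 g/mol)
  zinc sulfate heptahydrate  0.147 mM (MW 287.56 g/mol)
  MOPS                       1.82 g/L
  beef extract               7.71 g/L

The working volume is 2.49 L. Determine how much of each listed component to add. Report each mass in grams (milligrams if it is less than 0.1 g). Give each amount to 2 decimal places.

nicotinic acid 2.05 mg; zinc sulfate heptahydrate 0.11 g; MOPS 4.53 g; beef extract 19.20 g

Working volume: 2.49 L.
nicotinic acid: 6.69 µmol/L × 123.11 g/mol × 2.49 L ÷ 1000 = 2.05 mg
zinc sulfate heptahydrate: 0.147 mmol/L × 287.56 g/mol × 2.49 L ÷ 1000 = 0.11 g
MOPS: 1.82 g/L × 2.49 L = 4.53 g
beef extract: 7.71 g/L × 2.49 L = 19.20 g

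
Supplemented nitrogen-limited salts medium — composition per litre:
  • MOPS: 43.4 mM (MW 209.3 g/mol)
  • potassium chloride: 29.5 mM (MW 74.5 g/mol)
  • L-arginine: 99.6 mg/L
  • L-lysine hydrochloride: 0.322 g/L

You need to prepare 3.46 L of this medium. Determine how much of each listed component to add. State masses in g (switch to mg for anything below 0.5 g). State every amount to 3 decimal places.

MOPS 31.429 g; potassium chloride 7.604 g; L-arginine 344.616 mg; L-lysine hydrochloride 1.114 g

Working volume: 3.46 L.
MOPS: 43.4 mmol/L × 209.3 g/mol × 3.46 L ÷ 1000 = 31.429 g
potassium chloride: 29.5 mmol/L × 74.5 g/mol × 3.46 L ÷ 1000 = 7.604 g
L-arginine: 99.6 mg/L × 3.46 L = 344.616 mg
L-lysine hydrochloride: 0.322 g/L × 3.46 L = 1.114 g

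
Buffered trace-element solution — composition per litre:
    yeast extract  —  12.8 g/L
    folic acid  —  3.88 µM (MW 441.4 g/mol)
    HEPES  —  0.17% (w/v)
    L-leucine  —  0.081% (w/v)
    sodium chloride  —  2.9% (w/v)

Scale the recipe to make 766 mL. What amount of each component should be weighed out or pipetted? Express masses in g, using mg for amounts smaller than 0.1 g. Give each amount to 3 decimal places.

yeast extract 9.805 g; folic acid 1.312 mg; HEPES 1.302 g; L-leucine 0.620 g; sodium chloride 22.214 g

Target volume = 766 mL = 0.766 L.
yeast extract: 12.8 g/L × 0.766 L = 9.805 g
folic acid: 3.88 µmol/L × 441.4 g/mol × 0.766 L ÷ 1000 = 1.312 mg
HEPES: 0.17% w/v = 1.7 g/L → 1.7 × 0.766 L = 1.302 g
L-leucine: 0.081 g per 100 mL × 766 mL ÷ 100 = 0.620 g
sodium chloride: 2.9 g per 100 mL × 766 mL ÷ 100 = 22.214 g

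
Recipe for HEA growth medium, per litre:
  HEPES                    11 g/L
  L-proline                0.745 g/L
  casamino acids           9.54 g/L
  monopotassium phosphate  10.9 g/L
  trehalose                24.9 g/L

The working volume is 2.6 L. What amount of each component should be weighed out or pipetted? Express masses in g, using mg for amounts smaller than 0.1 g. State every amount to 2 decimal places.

HEPES 28.60 g; L-proline 1.94 g; casamino acids 24.80 g; monopotassium phosphate 28.34 g; trehalose 64.74 g

Working volume: 2.6 L.
HEPES: 11 g/L × 2.6 L = 28.60 g
L-proline: 0.745 g/L × 2.6 L = 1.94 g
casamino acids: 9.54 g/L × 2.6 L = 24.80 g
monopotassium phosphate: 10.9 g/L × 2.6 L = 28.34 g
trehalose: 24.9 g/L × 2.6 L = 64.74 g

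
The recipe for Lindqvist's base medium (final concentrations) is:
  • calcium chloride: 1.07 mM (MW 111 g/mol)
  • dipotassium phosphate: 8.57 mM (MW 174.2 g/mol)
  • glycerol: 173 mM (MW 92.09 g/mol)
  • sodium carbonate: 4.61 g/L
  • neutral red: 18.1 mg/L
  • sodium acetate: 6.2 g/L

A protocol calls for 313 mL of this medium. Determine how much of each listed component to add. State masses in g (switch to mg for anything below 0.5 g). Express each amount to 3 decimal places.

Target volume = 313 mL = 0.313 L.
calcium chloride: 1.07 mmol/L × 111 mg/mmol × 0.313 L = 37.175 mg
dipotassium phosphate: 8.57 mmol/L × 174.2 mg/mmol × 0.313 L = 467.276 mg
glycerol: 173 mmol/L × 92.09 g/mol × 0.313 L ÷ 1000 = 4.987 g
sodium carbonate: 4.61 g/L × 0.313 L = 1.443 g
neutral red: 18.1 mg/L × 0.313 L = 5.665 mg
sodium acetate: 6.2 g/L × 0.313 L = 1.941 g

calcium chloride 37.175 mg; dipotassium phosphate 467.276 mg; glycerol 4.987 g; sodium carbonate 1.443 g; neutral red 5.665 mg; sodium acetate 1.941 g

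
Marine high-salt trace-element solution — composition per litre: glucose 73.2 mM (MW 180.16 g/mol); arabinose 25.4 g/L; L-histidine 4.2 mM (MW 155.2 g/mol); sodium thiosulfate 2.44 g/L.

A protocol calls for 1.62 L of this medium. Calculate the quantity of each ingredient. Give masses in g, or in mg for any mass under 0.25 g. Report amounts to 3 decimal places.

glucose 21.364 g; arabinose 41.148 g; L-histidine 1.056 g; sodium thiosulfate 3.953 g

Working volume: 1.62 L.
glucose: 73.2 mmol/L × 180.16 g/mol × 1.62 L ÷ 1000 = 21.364 g
arabinose: 25.4 g/L × 1.62 L = 41.148 g
L-histidine: 4.2 mmol/L × 155.2 g/mol × 1.62 L ÷ 1000 = 1.056 g
sodium thiosulfate: 2.44 g/L × 1.62 L = 3.953 g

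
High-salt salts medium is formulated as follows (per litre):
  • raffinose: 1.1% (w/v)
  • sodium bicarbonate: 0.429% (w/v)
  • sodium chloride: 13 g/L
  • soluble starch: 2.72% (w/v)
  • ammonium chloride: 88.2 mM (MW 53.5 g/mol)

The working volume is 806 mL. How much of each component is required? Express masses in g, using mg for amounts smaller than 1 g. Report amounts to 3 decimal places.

raffinose 8.866 g; sodium bicarbonate 3.458 g; sodium chloride 10.478 g; soluble starch 21.923 g; ammonium chloride 3.803 g

Target volume = 806 mL = 0.806 L.
raffinose: 1.1 g per 100 mL × 806 mL ÷ 100 = 8.866 g
sodium bicarbonate: 0.429 g per 100 mL × 806 mL ÷ 100 = 3.458 g
sodium chloride: 13 g/L × 0.806 L = 10.478 g
soluble starch: 2.72% w/v = 27.2 g/L → 27.2 × 0.806 L = 21.923 g
ammonium chloride: 88.2 mmol/L × 53.5 g/mol × 0.806 L ÷ 1000 = 3.803 g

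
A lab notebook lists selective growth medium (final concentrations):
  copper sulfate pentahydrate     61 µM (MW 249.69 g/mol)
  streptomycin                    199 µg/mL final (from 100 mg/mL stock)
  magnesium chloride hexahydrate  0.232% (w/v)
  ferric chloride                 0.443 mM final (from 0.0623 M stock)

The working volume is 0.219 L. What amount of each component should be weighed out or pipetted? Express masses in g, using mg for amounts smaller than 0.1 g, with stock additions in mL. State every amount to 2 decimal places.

Scale factor relative to 1 L: 0.219.
copper sulfate pentahydrate: 61 µmol/L × 249.69 g/mol × 0.219 L ÷ 1000 = 3.34 mg
streptomycin: C1V1 = C2V2 → 199 µg/mL × 219 mL ÷ 100000 µg/mL = 0.44 mL
magnesium chloride hexahydrate: 0.232% w/v = 2.32 g/L → 2.32 × 0.219 L = 0.51 g
ferric chloride: dilute stock: 0.443 mM × 219 mL ÷ 62.3 mM = 1.56 mL

copper sulfate pentahydrate 3.34 mg; streptomycin 0.44 mL; magnesium chloride hexahydrate 0.51 g; ferric chloride 1.56 mL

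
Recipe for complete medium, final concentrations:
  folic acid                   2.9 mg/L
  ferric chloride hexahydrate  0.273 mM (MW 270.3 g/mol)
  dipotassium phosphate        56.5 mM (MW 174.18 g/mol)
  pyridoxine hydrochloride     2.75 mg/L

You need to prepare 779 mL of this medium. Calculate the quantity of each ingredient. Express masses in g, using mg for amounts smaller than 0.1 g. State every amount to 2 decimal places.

Scale factor relative to 1 L: 0.779.
folic acid: 2.9 mg/L × 0.779 L = 2.26 mg
ferric chloride hexahydrate: 0.273 mmol/L × 270.3 mg/mmol × 0.779 L = 57.48 mg
dipotassium phosphate: 56.5 mmol/L × 174.18 g/mol × 0.779 L ÷ 1000 = 7.67 g
pyridoxine hydrochloride: 2.75 mg/L × 0.779 L = 2.14 mg

folic acid 2.26 mg; ferric chloride hexahydrate 57.48 mg; dipotassium phosphate 7.67 g; pyridoxine hydrochloride 2.14 mg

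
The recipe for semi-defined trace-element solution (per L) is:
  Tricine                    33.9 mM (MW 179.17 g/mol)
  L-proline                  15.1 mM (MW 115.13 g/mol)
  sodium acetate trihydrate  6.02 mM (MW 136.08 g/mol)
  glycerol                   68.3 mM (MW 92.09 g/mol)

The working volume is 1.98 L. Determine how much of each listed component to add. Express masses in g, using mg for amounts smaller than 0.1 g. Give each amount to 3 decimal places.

Tricine 12.026 g; L-proline 3.442 g; sodium acetate trihydrate 1.622 g; glycerol 12.454 g

Scale factor relative to 1 L: 1.98.
Tricine: 33.9 mmol/L × 179.17 g/mol × 1.98 L ÷ 1000 = 12.026 g
L-proline: 15.1 mmol/L × 115.13 g/mol × 1.98 L ÷ 1000 = 3.442 g
sodium acetate trihydrate: 6.02 mmol/L × 136.08 g/mol × 1.98 L ÷ 1000 = 1.622 g
glycerol: 68.3 mmol/L × 92.09 g/mol × 1.98 L ÷ 1000 = 12.454 g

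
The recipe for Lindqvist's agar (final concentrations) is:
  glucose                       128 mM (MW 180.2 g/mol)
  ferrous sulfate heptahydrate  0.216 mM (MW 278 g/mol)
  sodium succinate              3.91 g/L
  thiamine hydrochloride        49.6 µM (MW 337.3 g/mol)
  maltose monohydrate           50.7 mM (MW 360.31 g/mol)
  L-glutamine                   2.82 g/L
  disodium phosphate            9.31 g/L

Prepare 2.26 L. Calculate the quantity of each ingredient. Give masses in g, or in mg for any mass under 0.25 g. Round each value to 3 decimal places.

glucose 52.128 g; ferrous sulfate heptahydrate 135.708 mg; sodium succinate 8.837 g; thiamine hydrochloride 37.810 mg; maltose monohydrate 41.285 g; L-glutamine 6.373 g; disodium phosphate 21.041 g

Scale factor relative to 1 L: 2.26.
glucose: 128 mmol/L × 180.2 g/mol × 2.26 L ÷ 1000 = 52.128 g
ferrous sulfate heptahydrate: 0.216 mmol/L × 278 mg/mmol × 2.26 L = 135.708 mg
sodium succinate: 3.91 g/L × 2.26 L = 8.837 g
thiamine hydrochloride: 49.6 µmol/L × 337.3 g/mol × 2.26 L ÷ 1000 = 37.810 mg
maltose monohydrate: 50.7 mmol/L × 360.31 g/mol × 2.26 L ÷ 1000 = 41.285 g
L-glutamine: 2.82 g/L × 2.26 L = 6.373 g
disodium phosphate: 9.31 g/L × 2.26 L = 21.041 g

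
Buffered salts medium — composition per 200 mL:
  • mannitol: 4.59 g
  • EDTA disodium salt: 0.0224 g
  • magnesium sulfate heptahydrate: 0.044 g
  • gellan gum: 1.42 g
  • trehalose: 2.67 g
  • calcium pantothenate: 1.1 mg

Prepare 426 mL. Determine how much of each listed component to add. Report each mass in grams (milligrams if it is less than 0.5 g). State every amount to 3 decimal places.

Ratio of target to recipe volume: 426 / 200 = 2.13.
mannitol: 4.59 g × (426 mL / 200 mL) = 9.777 g
EDTA disodium salt: 0.0224 g × (426 mL / 200 mL) = 0.047712 g = 47.712 mg
magnesium sulfate heptahydrate: 0.044 g × (426 mL / 200 mL) = 0.09372 g = 93.720 mg
gellan gum: 1.42 g × (426 mL / 200 mL) = 3.025 g
trehalose: 2.67 g × (426 mL / 200 mL) = 5.687 g
calcium pantothenate: 1.1 mg × (426 mL / 200 mL) = 2.343 mg

mannitol 9.777 g; EDTA disodium salt 47.712 mg; magnesium sulfate heptahydrate 93.720 mg; gellan gum 3.025 g; trehalose 5.687 g; calcium pantothenate 2.343 mg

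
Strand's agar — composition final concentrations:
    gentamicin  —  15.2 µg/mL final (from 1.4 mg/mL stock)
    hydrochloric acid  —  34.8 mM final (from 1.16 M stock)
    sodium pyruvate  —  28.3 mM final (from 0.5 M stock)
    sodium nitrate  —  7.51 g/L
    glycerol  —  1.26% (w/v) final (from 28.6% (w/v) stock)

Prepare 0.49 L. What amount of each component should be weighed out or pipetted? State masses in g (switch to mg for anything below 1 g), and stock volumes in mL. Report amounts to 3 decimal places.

gentamicin 5.320 mL; hydrochloric acid 14.700 mL; sodium pyruvate 27.734 mL; sodium nitrate 3.680 g; glycerol 21.587 mL

Scale factor relative to 1 L: 0.49.
gentamicin: dilute stock: 15.2 µg/mL × 490 mL ÷ 1400 µg/mL = 5.320 mL
hydrochloric acid: V = C2·V2/C1 = 34.8 mM × 490 mL ÷ 1160 mM = 14.700 mL
sodium pyruvate: dilute stock: 28.3 mM × 490 mL ÷ 500 mM = 27.734 mL
sodium nitrate: 7.51 g/L × 0.49 L = 3.680 g
glycerol: dilute stock: 1.26% ÷ 28.6% × 490 mL = 21.587 mL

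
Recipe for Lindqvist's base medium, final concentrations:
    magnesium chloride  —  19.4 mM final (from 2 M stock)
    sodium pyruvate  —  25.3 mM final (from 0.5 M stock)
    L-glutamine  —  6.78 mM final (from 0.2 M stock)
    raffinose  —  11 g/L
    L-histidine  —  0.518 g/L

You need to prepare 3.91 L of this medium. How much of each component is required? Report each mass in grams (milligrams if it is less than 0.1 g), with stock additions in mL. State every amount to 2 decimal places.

magnesium chloride 37.93 mL; sodium pyruvate 197.85 mL; L-glutamine 132.55 mL; raffinose 43.01 g; L-histidine 2.03 g

Working volume: 3.91 L.
magnesium chloride: dilute stock: 19.4 mM × 3910 mL ÷ 2000 mM = 37.93 mL
sodium pyruvate: dilute stock: 25.3 mM × 3910 mL ÷ 500 mM = 197.85 mL
L-glutamine: C1V1 = C2V2 → 6.78 mM × 3910 mL ÷ 200 mM = 132.55 mL
raffinose: 11 g/L × 3.91 L = 43.01 g
L-histidine: 0.518 g/L × 3.91 L = 2.03 g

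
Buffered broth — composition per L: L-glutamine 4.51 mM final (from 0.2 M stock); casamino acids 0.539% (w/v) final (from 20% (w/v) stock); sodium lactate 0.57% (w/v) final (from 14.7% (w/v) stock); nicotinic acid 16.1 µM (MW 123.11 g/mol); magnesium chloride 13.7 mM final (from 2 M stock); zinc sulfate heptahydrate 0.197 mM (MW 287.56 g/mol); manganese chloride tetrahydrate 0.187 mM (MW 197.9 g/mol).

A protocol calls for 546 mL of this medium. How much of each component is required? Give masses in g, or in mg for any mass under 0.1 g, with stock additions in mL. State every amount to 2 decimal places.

Working volume: 546 mL = 0.546 L.
L-glutamine: dilute stock: 4.51 mM × 546 mL ÷ 200 mM = 12.31 mL
casamino acids: dilute stock: 0.539% ÷ 20% × 546 mL = 14.71 mL
sodium lactate: dilute stock: 0.57% ÷ 14.7% × 546 mL = 21.17 mL
nicotinic acid: 16.1 µmol/L × 123.11 g/mol × 0.546 L ÷ 1000 = 1.08 mg
magnesium chloride: dilute stock: 13.7 mM × 546 mL ÷ 2000 mM = 3.74 mL
zinc sulfate heptahydrate: 0.197 mmol/L × 287.56 mg/mmol × 0.546 L = 30.93 mg
manganese chloride tetrahydrate: 0.187 mmol/L × 197.9 mg/mmol × 0.546 L = 20.21 mg

L-glutamine 12.31 mL; casamino acids 14.71 mL; sodium lactate 21.17 mL; nicotinic acid 1.08 mg; magnesium chloride 3.74 mL; zinc sulfate heptahydrate 30.93 mg; manganese chloride tetrahydrate 20.21 mg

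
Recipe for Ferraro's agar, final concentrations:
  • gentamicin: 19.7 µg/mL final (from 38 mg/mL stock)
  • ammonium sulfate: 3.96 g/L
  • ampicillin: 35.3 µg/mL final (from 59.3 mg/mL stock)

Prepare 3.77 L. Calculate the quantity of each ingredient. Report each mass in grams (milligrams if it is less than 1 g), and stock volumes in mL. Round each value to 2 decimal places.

Working volume: 3.77 L.
gentamicin: V = C2·V2/C1 = 19.7 µg/mL × 3770 mL ÷ 38000 µg/mL = 1.95 mL
ammonium sulfate: 3.96 g/L × 3.77 L = 14.93 g
ampicillin: dilute stock: 35.3 µg/mL × 3770 mL ÷ 59300 µg/mL = 2.24 mL

gentamicin 1.95 mL; ammonium sulfate 14.93 g; ampicillin 2.24 mL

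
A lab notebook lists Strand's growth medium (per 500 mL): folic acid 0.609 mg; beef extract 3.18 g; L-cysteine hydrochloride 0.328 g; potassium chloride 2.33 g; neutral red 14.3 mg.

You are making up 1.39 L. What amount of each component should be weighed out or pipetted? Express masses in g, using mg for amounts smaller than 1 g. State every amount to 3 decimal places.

Ratio of target to recipe volume: 1390 / 500 = 2.78.
folic acid: 0.609 mg × (1390 mL / 500 mL) = 1.693 mg
beef extract: 3.18 g × (1390 mL / 500 mL) = 8.840 g
L-cysteine hydrochloride: 0.328 g × (1390 mL / 500 mL) = 0.91184 g = 911.840 mg
potassium chloride: 2.33 g × (1390 mL / 500 mL) = 6.477 g
neutral red: 14.3 mg × (1390 mL / 500 mL) = 39.754 mg

folic acid 1.693 mg; beef extract 8.840 g; L-cysteine hydrochloride 911.840 mg; potassium chloride 6.477 g; neutral red 39.754 mg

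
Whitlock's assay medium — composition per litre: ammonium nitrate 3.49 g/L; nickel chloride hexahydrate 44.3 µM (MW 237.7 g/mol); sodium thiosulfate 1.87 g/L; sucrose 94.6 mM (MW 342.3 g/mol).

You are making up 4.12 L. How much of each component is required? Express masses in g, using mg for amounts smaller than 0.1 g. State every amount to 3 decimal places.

ammonium nitrate 14.379 g; nickel chloride hexahydrate 43.384 mg; sodium thiosulfate 7.704 g; sucrose 133.412 g

Working volume: 4.12 L.
ammonium nitrate: 3.49 g/L × 4.12 L = 14.379 g
nickel chloride hexahydrate: 44.3 µmol/L × 237.7 g/mol × 4.12 L ÷ 1000 = 43.384 mg
sodium thiosulfate: 1.87 g/L × 4.12 L = 7.704 g
sucrose: 94.6 mmol/L × 342.3 g/mol × 4.12 L ÷ 1000 = 133.412 g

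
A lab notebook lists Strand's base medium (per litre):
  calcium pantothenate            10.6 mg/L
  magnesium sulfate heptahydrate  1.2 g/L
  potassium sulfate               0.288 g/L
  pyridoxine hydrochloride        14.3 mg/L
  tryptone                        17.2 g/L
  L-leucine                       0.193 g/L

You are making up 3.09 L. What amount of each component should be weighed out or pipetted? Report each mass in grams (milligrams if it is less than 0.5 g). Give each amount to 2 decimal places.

calcium pantothenate 32.75 mg; magnesium sulfate heptahydrate 3.71 g; potassium sulfate 0.89 g; pyridoxine hydrochloride 44.19 mg; tryptone 53.15 g; L-leucine 0.60 g

Working volume: 3.09 L.
calcium pantothenate: 10.6 mg/L × 3.09 L = 32.75 mg
magnesium sulfate heptahydrate: 1.2 g/L × 3.09 L = 3.71 g
potassium sulfate: 0.288 g/L × 3.09 L = 0.89 g
pyridoxine hydrochloride: 14.3 mg/L × 3.09 L = 44.19 mg
tryptone: 17.2 g/L × 3.09 L = 53.15 g
L-leucine: 0.193 g/L × 3.09 L = 0.60 g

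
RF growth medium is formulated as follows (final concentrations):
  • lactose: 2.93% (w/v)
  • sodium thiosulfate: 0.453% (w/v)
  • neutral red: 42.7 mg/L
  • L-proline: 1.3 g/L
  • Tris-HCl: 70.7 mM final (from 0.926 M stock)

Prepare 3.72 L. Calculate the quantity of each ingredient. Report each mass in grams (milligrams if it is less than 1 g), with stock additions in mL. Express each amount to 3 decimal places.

lactose 108.996 g; sodium thiosulfate 16.852 g; neutral red 158.844 mg; L-proline 4.836 g; Tris-HCl 284.022 mL

Working volume: 3.72 L.
lactose: 2.93% w/v = 29.3 g/L → 29.3 × 3.72 L = 108.996 g
sodium thiosulfate: 0.453 g per 100 mL × 3720 mL ÷ 100 = 16.852 g
neutral red: 42.7 mg/L × 3.72 L = 158.844 mg
L-proline: 1.3 g/L × 3.72 L = 4.836 g
Tris-HCl: C1V1 = C2V2 → 70.7 mM × 3720 mL ÷ 926 mM = 284.022 mL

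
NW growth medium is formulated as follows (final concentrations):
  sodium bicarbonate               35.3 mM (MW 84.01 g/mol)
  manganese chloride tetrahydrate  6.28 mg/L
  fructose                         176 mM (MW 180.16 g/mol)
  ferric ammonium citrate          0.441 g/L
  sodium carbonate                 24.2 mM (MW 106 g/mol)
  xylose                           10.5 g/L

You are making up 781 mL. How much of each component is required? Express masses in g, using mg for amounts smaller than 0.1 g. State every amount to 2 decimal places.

Scale factor relative to 1 L: 0.781.
sodium bicarbonate: 35.3 mmol/L × 84.01 g/mol × 0.781 L ÷ 1000 = 2.32 g
manganese chloride tetrahydrate: 6.28 mg/L × 0.781 L = 4.90 mg
fructose: 176 mmol/L × 180.16 g/mol × 0.781 L ÷ 1000 = 24.76 g
ferric ammonium citrate: 0.441 g/L × 0.781 L = 0.34 g
sodium carbonate: 24.2 mmol/L × 106 g/mol × 0.781 L ÷ 1000 = 2.00 g
xylose: 10.5 g/L × 0.781 L = 8.20 g

sodium bicarbonate 2.32 g; manganese chloride tetrahydrate 4.90 mg; fructose 24.76 g; ferric ammonium citrate 0.34 g; sodium carbonate 2.00 g; xylose 8.20 g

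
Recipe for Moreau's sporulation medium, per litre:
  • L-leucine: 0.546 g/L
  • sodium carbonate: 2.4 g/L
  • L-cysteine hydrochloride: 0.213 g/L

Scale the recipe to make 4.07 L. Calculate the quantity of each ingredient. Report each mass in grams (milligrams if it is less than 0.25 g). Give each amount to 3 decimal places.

Scale factor relative to 1 L: 4.07.
L-leucine: 0.546 g/L × 4.07 L = 2.222 g
sodium carbonate: 2.4 g/L × 4.07 L = 9.768 g
L-cysteine hydrochloride: 0.213 g/L × 4.07 L = 0.867 g

L-leucine 2.222 g; sodium carbonate 9.768 g; L-cysteine hydrochloride 0.867 g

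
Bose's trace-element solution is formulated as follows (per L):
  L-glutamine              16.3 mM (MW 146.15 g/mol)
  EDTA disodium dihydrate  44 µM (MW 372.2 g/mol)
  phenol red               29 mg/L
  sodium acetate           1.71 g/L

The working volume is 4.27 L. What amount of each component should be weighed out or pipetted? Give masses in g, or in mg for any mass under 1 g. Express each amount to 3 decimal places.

Working volume: 4.27 L.
L-glutamine: 16.3 mmol/L × 146.15 g/mol × 4.27 L ÷ 1000 = 10.172 g
EDTA disodium dihydrate: 44 µmol/L × 372.2 g/mol × 4.27 L ÷ 1000 = 69.929 mg
phenol red: 29 mg/L × 4.27 L = 123.830 mg
sodium acetate: 1.71 g/L × 4.27 L = 7.302 g

L-glutamine 10.172 g; EDTA disodium dihydrate 69.929 mg; phenol red 123.830 mg; sodium acetate 7.302 g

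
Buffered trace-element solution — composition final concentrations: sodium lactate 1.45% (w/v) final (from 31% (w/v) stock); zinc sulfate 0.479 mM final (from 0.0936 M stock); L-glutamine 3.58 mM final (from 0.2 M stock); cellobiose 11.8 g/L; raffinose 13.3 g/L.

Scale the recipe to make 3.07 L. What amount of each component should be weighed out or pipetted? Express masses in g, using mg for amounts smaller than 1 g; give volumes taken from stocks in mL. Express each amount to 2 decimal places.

Working volume: 3.07 L.
sodium lactate: C1V1 = C2V2 → 1.45% ÷ 31% × 3070 mL = 143.60 mL
zinc sulfate: C1V1 = C2V2 → 0.479 mM × 3070 mL ÷ 93.6 mM = 15.71 mL
L-glutamine: V = C2·V2/C1 = 3.58 mM × 3070 mL ÷ 200 mM = 54.95 mL
cellobiose: 11.8 g/L × 3.07 L = 36.23 g
raffinose: 13.3 g/L × 3.07 L = 40.83 g

sodium lactate 143.60 mL; zinc sulfate 15.71 mL; L-glutamine 54.95 mL; cellobiose 36.23 g; raffinose 40.83 g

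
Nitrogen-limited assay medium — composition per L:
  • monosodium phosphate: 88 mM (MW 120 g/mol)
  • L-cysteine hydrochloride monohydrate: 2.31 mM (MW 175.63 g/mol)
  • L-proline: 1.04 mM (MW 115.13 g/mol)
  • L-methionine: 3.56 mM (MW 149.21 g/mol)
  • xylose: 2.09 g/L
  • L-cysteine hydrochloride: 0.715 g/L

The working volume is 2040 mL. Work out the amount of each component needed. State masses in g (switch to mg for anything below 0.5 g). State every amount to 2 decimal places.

monosodium phosphate 21.54 g; L-cysteine hydrochloride monohydrate 0.83 g; L-proline 244.26 mg; L-methionine 1.08 g; xylose 4.26 g; L-cysteine hydrochloride 1.46 g

Target volume = 2040 mL = 2.04 L.
monosodium phosphate: 88 mmol/L × 120 g/mol × 2.04 L ÷ 1000 = 21.54 g
L-cysteine hydrochloride monohydrate: 2.31 mmol/L × 175.63 g/mol × 2.04 L ÷ 1000 = 0.83 g
L-proline: 1.04 mmol/L × 115.13 mg/mmol × 2.04 L = 244.26 mg
L-methionine: 3.56 mmol/L × 149.21 g/mol × 2.04 L ÷ 1000 = 1.08 g
xylose: 2.09 g/L × 2.04 L = 4.26 g
L-cysteine hydrochloride: 0.715 g/L × 2.04 L = 1.46 g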